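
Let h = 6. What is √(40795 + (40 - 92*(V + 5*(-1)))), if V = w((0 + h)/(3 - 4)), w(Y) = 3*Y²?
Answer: √31359 ≈ 177.08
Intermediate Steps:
V = 108 (V = 3*((0 + 6)/(3 - 4))² = 3*(6/(-1))² = 3*(6*(-1))² = 3*(-6)² = 3*36 = 108)
√(40795 + (40 - 92*(V + 5*(-1)))) = √(40795 + (40 - 92*(108 + 5*(-1)))) = √(40795 + (40 - 92*(108 - 5))) = √(40795 + (40 - 92*103)) = √(40795 + (40 - 9476)) = √(40795 - 9436) = √31359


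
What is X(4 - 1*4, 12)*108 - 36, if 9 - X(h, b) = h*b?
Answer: 936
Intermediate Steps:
X(h, b) = 9 - b*h (X(h, b) = 9 - h*b = 9 - b*h)
X(4 - 1*4, 12)*108 - 36 = (9 - 1*12*(4 - 1*4))*108 - 36 = (9 - 1*12*(4 - 4))*108 - 36 = (9 - 1*12*0)*108 - 36 = (9 + 0)*108 - 36 = 9*108 - 36 = 972 - 36 = 936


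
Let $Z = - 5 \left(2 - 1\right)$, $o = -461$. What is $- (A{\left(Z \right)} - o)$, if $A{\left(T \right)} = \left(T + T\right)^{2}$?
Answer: $-561$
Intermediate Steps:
$Z = -5$ ($Z = \left(-5\right) 1 = -5$)
$A{\left(T \right)} = 4 T^{2}$ ($A{\left(T \right)} = \left(2 T\right)^{2} = 4 T^{2}$)
$- (A{\left(Z \right)} - o) = - (4 \left(-5\right)^{2} - -461) = - (4 \cdot 25 + 461) = - (100 + 461) = \left(-1\right) 561 = -561$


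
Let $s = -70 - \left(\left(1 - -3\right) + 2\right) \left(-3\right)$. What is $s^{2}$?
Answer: $2704$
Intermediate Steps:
$s = -52$ ($s = -70 - \left(\left(1 + 3\right) + 2\right) \left(-3\right) = -70 - \left(4 + 2\right) \left(-3\right) = -70 - 6 \left(-3\right) = -70 - -18 = -70 + 18 = -52$)
$s^{2} = \left(-52\right)^{2} = 2704$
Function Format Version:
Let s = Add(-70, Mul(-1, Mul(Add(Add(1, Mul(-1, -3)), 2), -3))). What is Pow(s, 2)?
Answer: 2704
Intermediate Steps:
s = -52 (s = Add(-70, Mul(-1, Mul(Add(Add(1, 3), 2), -3))) = Add(-70, Mul(-1, Mul(Add(4, 2), -3))) = Add(-70, Mul(-1, Mul(6, -3))) = Add(-70, Mul(-1, -18)) = Add(-70, 18) = -52)
Pow(s, 2) = Pow(-52, 2) = 2704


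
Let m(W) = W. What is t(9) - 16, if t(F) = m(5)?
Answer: -11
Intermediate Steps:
t(F) = 5
t(9) - 16 = 5 - 16 = -11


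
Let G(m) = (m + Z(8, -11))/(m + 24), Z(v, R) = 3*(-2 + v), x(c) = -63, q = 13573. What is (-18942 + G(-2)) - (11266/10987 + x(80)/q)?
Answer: -4438969691523/234341723 ≈ -18942.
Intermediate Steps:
Z(v, R) = -6 + 3*v
G(m) = (18 + m)/(24 + m) (G(m) = (m + (-6 + 3*8))/(m + 24) = (m + (-6 + 24))/(24 + m) = (m + 18)/(24 + m) = (18 + m)/(24 + m))
(-18942 + G(-2)) - (11266/10987 + x(80)/q) = (-18942 + (18 - 2)/(24 - 2)) - (11266/10987 - 63/13573) = (-18942 + 16/22) - (11266*(1/10987) - 63*1/13573) = (-18942 + (1/22)*16) - (11266/10987 - 9/1939) = (-18942 + 8/11) - 1*21745891/21303793 = -208354/11 - 21745891/21303793 = -4438969691523/234341723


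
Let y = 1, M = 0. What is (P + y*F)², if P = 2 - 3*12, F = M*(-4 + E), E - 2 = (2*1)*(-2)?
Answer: 1156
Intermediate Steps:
E = -2 (E = 2 + (2*1)*(-2) = 2 + 2*(-2) = 2 - 4 = -2)
F = 0 (F = 0*(-4 - 2) = 0*(-6) = 0)
P = -34 (P = 2 - 36 = -34)
(P + y*F)² = (-34 + 1*0)² = (-34 + 0)² = (-34)² = 1156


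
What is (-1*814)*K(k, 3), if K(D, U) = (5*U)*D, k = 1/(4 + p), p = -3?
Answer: -12210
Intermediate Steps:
k = 1 (k = 1/(4 - 3) = 1/1 = 1)
K(D, U) = 5*D*U
(-1*814)*K(k, 3) = (-1*814)*(5*1*3) = -814*15 = -12210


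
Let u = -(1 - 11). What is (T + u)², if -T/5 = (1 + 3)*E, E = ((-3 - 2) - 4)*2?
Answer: 136900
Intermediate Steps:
E = -18 (E = (-5 - 4)*2 = -9*2 = -18)
u = 10 (u = -1*(-10) = 10)
T = 360 (T = -5*(1 + 3)*(-18) = -20*(-18) = -5*(-72) = 360)
(T + u)² = (360 + 10)² = 370² = 136900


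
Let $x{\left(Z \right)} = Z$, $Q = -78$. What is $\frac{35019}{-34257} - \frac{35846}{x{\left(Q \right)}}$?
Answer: $\frac{204207490}{445341} \approx 458.54$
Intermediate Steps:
$\frac{35019}{-34257} - \frac{35846}{x{\left(Q \right)}} = \frac{35019}{-34257} - \frac{35846}{-78} = 35019 \left(- \frac{1}{34257}\right) - - \frac{17923}{39} = - \frac{11673}{11419} + \frac{17923}{39} = \frac{204207490}{445341}$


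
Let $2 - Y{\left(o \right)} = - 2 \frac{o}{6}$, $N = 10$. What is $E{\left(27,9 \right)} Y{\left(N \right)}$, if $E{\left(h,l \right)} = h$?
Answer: $144$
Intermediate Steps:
$Y{\left(o \right)} = 2 + \frac{o}{3}$ ($Y{\left(o \right)} = 2 - - 2 \frac{o}{6} = 2 - - \frac{o}{3} = 2 + \frac{o}{3}$)
$E{\left(27,9 \right)} Y{\left(N \right)} = 27 \left(2 + \frac{1}{3} \cdot 10\right) = 27 \left(2 + \frac{10}{3}\right) = 27 \cdot \frac{16}{3} = 144$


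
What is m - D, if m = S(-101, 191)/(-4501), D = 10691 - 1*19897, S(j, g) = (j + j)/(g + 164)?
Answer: 14709853332/1597855 ≈ 9206.0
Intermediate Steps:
S(j, g) = 2*j/(164 + g) (S(j, g) = (2*j)/(164 + g) = 2*j/(164 + g))
D = -9206 (D = 10691 - 19897 = -9206)
m = 202/1597855 (m = (2*(-101)/(164 + 191))/(-4501) = (2*(-101)/355)*(-1/4501) = (2*(-101)*(1/355))*(-1/4501) = -202/355*(-1/4501) = 202/1597855 ≈ 0.00012642)
m - D = 202/1597855 - 1*(-9206) = 202/1597855 + 9206 = 14709853332/1597855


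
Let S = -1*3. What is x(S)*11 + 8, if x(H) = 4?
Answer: 52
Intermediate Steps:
S = -3
x(S)*11 + 8 = 4*11 + 8 = 44 + 8 = 52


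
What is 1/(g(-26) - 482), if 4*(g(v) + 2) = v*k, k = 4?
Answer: -1/510 ≈ -0.0019608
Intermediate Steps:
g(v) = -2 + v (g(v) = -2 + (v*4)/4 = -2 + (4*v)/4 = -2 + v)
1/(g(-26) - 482) = 1/((-2 - 26) - 482) = 1/(-28 - 482) = 1/(-510) = -1/510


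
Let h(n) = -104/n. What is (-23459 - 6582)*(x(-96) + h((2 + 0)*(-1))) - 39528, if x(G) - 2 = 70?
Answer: -3764612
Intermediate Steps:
x(G) = 72 (x(G) = 2 + 70 = 72)
(-23459 - 6582)*(x(-96) + h((2 + 0)*(-1))) - 39528 = (-23459 - 6582)*(72 - 104*(-1/(2 + 0))) - 39528 = -30041*(72 - 104/(2*(-1))) - 39528 = -30041*(72 - 104/(-2)) - 39528 = -30041*(72 - 104*(-1/2)) - 39528 = -30041*(72 + 52) - 39528 = -30041*124 - 39528 = -3725084 - 39528 = -3764612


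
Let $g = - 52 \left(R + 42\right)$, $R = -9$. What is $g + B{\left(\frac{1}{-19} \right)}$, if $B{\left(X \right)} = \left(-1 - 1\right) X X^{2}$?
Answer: $- \frac{11770042}{6859} \approx -1716.0$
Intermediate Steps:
$B{\left(X \right)} = - 2 X^{3}$
$g = -1716$ ($g = - 52 \left(-9 + 42\right) = \left(-52\right) 33 = -1716$)
$g + B{\left(\frac{1}{-19} \right)} = -1716 - 2 \left(\frac{1}{-19}\right)^{3} = -1716 - 2 \left(- \frac{1}{19}\right)^{3} = -1716 - - \frac{2}{6859} = -1716 + \frac{2}{6859} = - \frac{11770042}{6859}$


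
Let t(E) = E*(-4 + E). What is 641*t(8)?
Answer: 20512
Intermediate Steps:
641*t(8) = 641*(8*(-4 + 8)) = 641*(8*4) = 641*32 = 20512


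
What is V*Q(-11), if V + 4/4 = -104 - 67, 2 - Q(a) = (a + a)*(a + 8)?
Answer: 11008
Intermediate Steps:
Q(a) = 2 - 2*a*(8 + a) (Q(a) = 2 - (a + a)*(a + 8) = 2 - 2*a*(8 + a))
V = -172 (V = -1 + (-104 - 67) = -1 - 171 = -172)
V*Q(-11) = -172*(2 - 16*(-11) - 2*(-11)**2) = -172*(2 + 176 - 2*121) = -172*(2 + 176 - 242) = -172*(-64) = 11008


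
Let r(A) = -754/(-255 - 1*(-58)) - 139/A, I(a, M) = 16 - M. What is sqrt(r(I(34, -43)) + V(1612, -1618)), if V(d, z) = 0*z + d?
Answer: sqrt(217970524117)/11623 ≈ 40.168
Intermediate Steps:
V(d, z) = d (V(d, z) = 0 + d = d)
r(A) = 754/197 - 139/A (r(A) = -754/(-255 + 58) - 139/A = -754/(-197) - 139/A = -754*(-1/197) - 139/A = 754/197 - 139/A)
sqrt(r(I(34, -43)) + V(1612, -1618)) = sqrt((754/197 - 139/(16 - 1*(-43))) + 1612) = sqrt((754/197 - 139/(16 + 43)) + 1612) = sqrt((754/197 - 139/59) + 1612) = sqrt(17103/11623 + 1612) = sqrt(18753379/11623) = sqrt(217970524117)/11623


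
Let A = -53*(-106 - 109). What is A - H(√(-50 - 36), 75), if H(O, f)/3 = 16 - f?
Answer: 11572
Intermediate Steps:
H(O, f) = 48 - 3*f (H(O, f) = 3*(16 - f) = 48 - 3*f)
A = 11395 (A = -53*(-215) = 11395)
A - H(√(-50 - 36), 75) = 11395 - (48 - 3*75) = 11395 - (48 - 225) = 11395 - 1*(-177) = 11395 + 177 = 11572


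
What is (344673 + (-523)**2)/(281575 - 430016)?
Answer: -618202/148441 ≈ -4.1646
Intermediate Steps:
(344673 + (-523)**2)/(281575 - 430016) = (344673 + 273529)/(-148441) = 618202*(-1/148441) = -618202/148441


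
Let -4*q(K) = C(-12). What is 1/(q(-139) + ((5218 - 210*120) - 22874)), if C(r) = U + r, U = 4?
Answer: -1/42854 ≈ -2.3335e-5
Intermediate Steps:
C(r) = 4 + r
q(K) = 2 (q(K) = -(4 - 12)/4 = -¼*(-8) = 2)
1/(q(-139) + ((5218 - 210*120) - 22874)) = 1/(2 + ((5218 - 210*120) - 22874)) = 1/(2 + ((5218 - 25200) - 22874)) = 1/(2 + (-19982 - 22874)) = 1/(2 - 42856) = 1/(-42854) = -1/42854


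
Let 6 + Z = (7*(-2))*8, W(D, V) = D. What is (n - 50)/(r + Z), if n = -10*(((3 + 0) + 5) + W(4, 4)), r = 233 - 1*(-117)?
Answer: -85/116 ≈ -0.73276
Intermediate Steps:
r = 350 (r = 233 + 117 = 350)
n = -120 (n = -10*(((3 + 0) + 5) + 4) = -10*((3 + 5) + 4) = -10*(8 + 4) = -10*12 = -120)
Z = -118 (Z = -6 + (7*(-2))*8 = -6 - 14*8 = -6 - 112 = -118)
(n - 50)/(r + Z) = (-120 - 50)/(350 - 118) = -170/232 = -170*1/232 = -85/116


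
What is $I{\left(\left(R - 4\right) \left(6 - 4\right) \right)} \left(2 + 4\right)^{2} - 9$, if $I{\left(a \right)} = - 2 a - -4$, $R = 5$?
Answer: $-9$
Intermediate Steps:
$I{\left(a \right)} = 4 - 2 a$ ($I{\left(a \right)} = - 2 a + 4 = 4 - 2 a$)
$I{\left(\left(R - 4\right) \left(6 - 4\right) \right)} \left(2 + 4\right)^{2} - 9 = \left(4 - 2 \left(5 - 4\right) \left(6 - 4\right)\right) \left(2 + 4\right)^{2} - 9 = \left(4 - 2 \cdot 1 \cdot 2\right) 6^{2} - 9 = \left(4 - 4\right) 36 - 9 = 0 \cdot 36 - 9 = 0 - 9 = -9$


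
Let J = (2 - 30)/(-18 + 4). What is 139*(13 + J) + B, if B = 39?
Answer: 2124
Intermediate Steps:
J = 2 (J = -28/(-14) = -28*(-1/14) = 2)
139*(13 + J) + B = 139*(13 + 2) + 39 = 139*15 + 39 = 2085 + 39 = 2124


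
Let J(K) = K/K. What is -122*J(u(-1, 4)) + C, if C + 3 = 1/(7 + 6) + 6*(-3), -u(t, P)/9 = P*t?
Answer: -1858/13 ≈ -142.92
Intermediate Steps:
u(t, P) = -9*P*t
J(K) = 1
C = -272/13 (C = -3 + (1/(7 + 6) + 6*(-3)) = -3 + (1/13 - 18) = -3 - 233/13 = -272/13 ≈ -20.923)
-122*J(u(-1, 4)) + C = -122*1 - 272/13 = -122 - 272/13 = -1858/13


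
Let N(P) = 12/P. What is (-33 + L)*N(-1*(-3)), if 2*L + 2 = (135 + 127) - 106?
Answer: 176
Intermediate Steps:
L = 77 (L = -1 + ((135 + 127) - 106)/2 = -1 + (262 - 106)/2 = -1 + (1/2)*156 = -1 + 78 = 77)
(-33 + L)*N(-1*(-3)) = (-33 + 77)*(12/((-1*(-3)))) = 44*(12/3) = 44*(12*(1/3)) = 44*4 = 176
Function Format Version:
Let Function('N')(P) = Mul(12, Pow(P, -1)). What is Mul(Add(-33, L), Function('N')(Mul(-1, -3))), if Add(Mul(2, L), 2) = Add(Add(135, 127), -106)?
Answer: 176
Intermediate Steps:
L = 77 (L = Add(-1, Mul(Rational(1, 2), Add(Add(135, 127), -106))) = Add(-1, Mul(Rational(1, 2), Add(262, -106))) = Add(-1, Mul(Rational(1, 2), 156)) = Add(-1, 78) = 77)
Mul(Add(-33, L), Function('N')(Mul(-1, -3))) = Mul(Add(-33, 77), Mul(12, Pow(Mul(-1, -3), -1))) = Mul(44, Mul(12, Pow(3, -1))) = Mul(44, Mul(12, Rational(1, 3))) = Mul(44, 4) = 176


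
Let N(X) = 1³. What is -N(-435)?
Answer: -1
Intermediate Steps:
N(X) = 1
-N(-435) = -1*1 = -1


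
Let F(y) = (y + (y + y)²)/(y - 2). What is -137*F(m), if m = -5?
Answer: 13015/7 ≈ 1859.3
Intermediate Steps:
F(y) = (y + 4*y²)/(-2 + y) (F(y) = (y + (2*y)²)/(-2 + y) = (y + 4*y²)/(-2 + y))
-137*F(m) = -(-685)*(1 + 4*(-5))/(-2 - 5) = -(-685)*(1 - 20)/(-7) = -(-685)*(-1)*(-19)/7 = -137*(-95/7) = 13015/7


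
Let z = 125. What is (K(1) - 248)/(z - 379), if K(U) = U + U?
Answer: 123/127 ≈ 0.96850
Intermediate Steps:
K(U) = 2*U
(K(1) - 248)/(z - 379) = (2*1 - 248)/(125 - 379) = (2 - 248)/(-254) = -246*(-1/254) = 123/127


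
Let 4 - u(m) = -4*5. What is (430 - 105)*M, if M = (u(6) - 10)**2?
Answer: 63700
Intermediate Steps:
u(m) = 24 (u(m) = 4 - (-4)*5 = 4 - 1*(-20) = 4 + 20 = 24)
M = 196 (M = (24 - 10)**2 = 14**2 = 196)
(430 - 105)*M = (430 - 105)*196 = 325*196 = 63700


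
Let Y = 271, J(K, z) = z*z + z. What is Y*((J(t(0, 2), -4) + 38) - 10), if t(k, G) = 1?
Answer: 10840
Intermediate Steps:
J(K, z) = z + z² (J(K, z) = z² + z = z + z²)
Y*((J(t(0, 2), -4) + 38) - 10) = 271*((-4*(1 - 4) + 38) - 10) = 271*((-4*(-3) + 38) - 10) = 271*((12 + 38) - 10) = 271*(50 - 10) = 271*40 = 10840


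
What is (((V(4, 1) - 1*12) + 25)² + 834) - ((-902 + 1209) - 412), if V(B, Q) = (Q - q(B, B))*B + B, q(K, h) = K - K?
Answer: 1380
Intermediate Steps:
q(K, h) = 0
V(B, Q) = B + B*Q (V(B, Q) = (Q - 1*0)*B + B = (Q + 0)*B + B = Q*B + B = B*Q + B = B + B*Q)
(((V(4, 1) - 1*12) + 25)² + 834) - ((-902 + 1209) - 412) = (((4*(1 + 1) - 1*12) + 25)² + 834) - ((-902 + 1209) - 412) = (((4*2 - 12) + 25)² + 834) - (307 - 412) = (((8 - 12) + 25)² + 834) - 1*(-105) = ((-4 + 25)² + 834) + 105 = (21² + 834) + 105 = (441 + 834) + 105 = 1275 + 105 = 1380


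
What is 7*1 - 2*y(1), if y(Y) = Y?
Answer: 5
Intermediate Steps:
7*1 - 2*y(1) = 7*1 - 2*1 = 7 - 2 = 5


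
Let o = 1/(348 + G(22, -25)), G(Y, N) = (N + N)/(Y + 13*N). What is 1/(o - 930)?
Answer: -105494/98109117 ≈ -0.0010753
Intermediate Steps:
G(Y, N) = 2*N/(Y + 13*N) (G(Y, N) = (2*N)/(Y + 13*N) = 2*N/(Y + 13*N))
o = 303/105494 (o = 1/(348 + 2*(-25)/(22 + 13*(-25))) = 1/(348 + 2*(-25)/(22 - 325)) = 1/(348 + 2*(-25)/(-303)) = 1/(348 + 2*(-25)*(-1/303)) = 1/(348 + 50/303) = 1/(105494/303) = 303/105494 ≈ 0.0028722)
1/(o - 930) = 1/(303/105494 - 930) = 1/(-98109117/105494) = -105494/98109117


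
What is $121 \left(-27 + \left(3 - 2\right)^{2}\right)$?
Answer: $-3146$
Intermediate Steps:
$121 \left(-27 + \left(3 - 2\right)^{2}\right) = 121 \left(-27 + 1^{2}\right) = 121 \left(-27 + 1\right) = 121 \left(-26\right) = -3146$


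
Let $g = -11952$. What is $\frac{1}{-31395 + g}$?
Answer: $- \frac{1}{43347} \approx -2.307 \cdot 10^{-5}$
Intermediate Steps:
$\frac{1}{-31395 + g} = \frac{1}{-31395 - 11952} = \frac{1}{-43347} = - \frac{1}{43347}$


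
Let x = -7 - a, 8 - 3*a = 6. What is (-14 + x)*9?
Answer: -195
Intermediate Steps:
a = 2/3 (a = 8/3 - 1/3*6 = 8/3 - 2 = 2/3 ≈ 0.66667)
x = -23/3 (x = -7 - 1*2/3 = -7 - 2/3 = -23/3 ≈ -7.6667)
(-14 + x)*9 = (-14 - 23/3)*9 = -65/3*9 = -195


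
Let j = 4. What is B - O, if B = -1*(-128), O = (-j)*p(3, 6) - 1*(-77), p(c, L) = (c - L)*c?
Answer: 15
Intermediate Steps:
p(c, L) = c*(c - L)
O = 113 (O = (-1*4)*(3*(3 - 1*6)) - 1*(-77) = -12*(3 - 6) + 77 = -12*(-3) + 77 = -4*(-9) + 77 = 36 + 77 = 113)
B = 128
B - O = 128 - 1*113 = 128 - 113 = 15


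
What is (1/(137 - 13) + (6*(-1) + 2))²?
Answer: 245025/15376 ≈ 15.936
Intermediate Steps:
(1/(137 - 13) + (6*(-1) + 2))² = (1/124 + (-6 + 2))² = (1/124 - 4)² = (-495/124)² = 245025/15376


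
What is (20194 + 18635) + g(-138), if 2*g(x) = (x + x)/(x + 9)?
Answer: 1669693/43 ≈ 38830.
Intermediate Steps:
g(x) = x/(9 + x) (g(x) = ((x + x)/(x + 9))/2 = ((2*x)/(9 + x))/2 = (2*x/(9 + x))/2 = x/(9 + x))
(20194 + 18635) + g(-138) = (20194 + 18635) - 138/(9 - 138) = 38829 - 138/(-129) = 38829 - 138*(-1/129) = 38829 + 46/43 = 1669693/43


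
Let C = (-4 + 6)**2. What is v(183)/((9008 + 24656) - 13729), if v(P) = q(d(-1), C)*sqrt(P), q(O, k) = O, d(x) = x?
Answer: -sqrt(183)/19935 ≈ -0.00067859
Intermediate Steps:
C = 4 (C = 2**2 = 4)
v(P) = -sqrt(P)
v(183)/((9008 + 24656) - 13729) = (-sqrt(183))/((9008 + 24656) - 13729) = (-sqrt(183))/(33664 - 13729) = -sqrt(183)/19935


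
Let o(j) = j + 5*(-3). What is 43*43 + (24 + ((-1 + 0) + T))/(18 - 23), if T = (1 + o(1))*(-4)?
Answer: 1834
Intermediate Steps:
o(j) = -15 + j (o(j) = j - 15 = -15 + j)
T = 52 (T = (1 + (-15 + 1))*(-4) = (1 - 14)*(-4) = -13*(-4) = 52)
43*43 + (24 + ((-1 + 0) + T))/(18 - 23) = 43*43 + (24 + ((-1 + 0) + 52))/(18 - 23) = 1849 + (24 + (-1 + 52))/(-5) = 1849 + (24 + 51)*(-1/5) = 1849 + 75*(-1/5) = 1849 - 15 = 1834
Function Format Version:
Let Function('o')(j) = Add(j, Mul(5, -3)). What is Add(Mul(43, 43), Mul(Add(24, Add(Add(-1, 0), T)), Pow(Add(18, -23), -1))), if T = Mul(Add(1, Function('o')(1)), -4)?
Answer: 1834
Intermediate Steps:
Function('o')(j) = Add(-15, j) (Function('o')(j) = Add(j, -15) = Add(-15, j))
T = 52 (T = Mul(Add(1, Add(-15, 1)), -4) = Mul(Add(1, -14), -4) = Mul(-13, -4) = 52)
Add(Mul(43, 43), Mul(Add(24, Add(Add(-1, 0), T)), Pow(Add(18, -23), -1))) = Add(Mul(43, 43), Mul(Add(24, Add(Add(-1, 0), 52)), Pow(Add(18, -23), -1))) = Add(1849, Mul(Add(24, Add(-1, 52)), Pow(-5, -1))) = Add(1849, Mul(Add(24, 51), Rational(-1, 5))) = Add(1849, Mul(75, Rational(-1, 5))) = Add(1849, -15) = 1834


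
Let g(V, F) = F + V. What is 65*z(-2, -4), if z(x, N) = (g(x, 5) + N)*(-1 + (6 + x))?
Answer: -195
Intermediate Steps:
z(x, N) = (5 + x)*(5 + N + x) (z(x, N) = ((5 + x) + N)*(-1 + (6 + x)) = (5 + N + x)*(5 + x) = (5 + x)*(5 + N + x))
65*z(-2, -4) = 65*(25 + (-2)² + 5*(-4) + 10*(-2) - 4*(-2)) = 65*(25 + 4 - 20 - 20 + 8) = 65*(-3) = -195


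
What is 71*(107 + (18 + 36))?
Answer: 11431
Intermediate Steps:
71*(107 + (18 + 36)) = 71*(107 + 54) = 71*161 = 11431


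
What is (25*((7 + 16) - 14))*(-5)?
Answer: -1125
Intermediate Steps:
(25*((7 + 16) - 14))*(-5) = (25*(23 - 14))*(-5) = (25*9)*(-5) = 225*(-5) = -1125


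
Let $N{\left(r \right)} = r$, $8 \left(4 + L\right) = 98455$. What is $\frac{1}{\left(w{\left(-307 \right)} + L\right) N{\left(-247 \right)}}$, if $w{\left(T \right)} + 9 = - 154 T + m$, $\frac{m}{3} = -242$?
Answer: $- \frac{8}{116279449} \approx -6.88 \cdot 10^{-8}$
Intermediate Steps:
$m = -726$ ($m = 3 \left(-242\right) = -726$)
$L = \frac{98423}{8}$ ($L = -4 + \frac{1}{8} \cdot 98455 = -4 + \frac{98455}{8} = \frac{98423}{8} \approx 12303.0$)
$w{\left(T \right)} = -735 - 154 T$ ($w{\left(T \right)} = -9 - \left(726 + 154 T\right) = -735 - 154 T$)
$\frac{1}{\left(w{\left(-307 \right)} + L\right) N{\left(-247 \right)}} = \frac{1}{\left(\left(-735 - -47278\right) + \frac{98423}{8}\right) \left(-247\right)} = \frac{1}{\left(-735 + 47278\right) + \frac{98423}{8}} \left(- \frac{1}{247}\right) = \frac{1}{46543 + \frac{98423}{8}} \left(- \frac{1}{247}\right) = \frac{1}{\frac{470767}{8}} \left(- \frac{1}{247}\right) = \frac{8}{470767} \left(- \frac{1}{247}\right) = - \frac{8}{116279449}$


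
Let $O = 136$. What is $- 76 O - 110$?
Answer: $-10446$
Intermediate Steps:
$- 76 O - 110 = \left(-76\right) 136 - 110 = -10336 - 110 = -10446$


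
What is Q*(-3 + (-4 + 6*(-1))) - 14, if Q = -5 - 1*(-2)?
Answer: 25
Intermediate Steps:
Q = -3 (Q = -5 + 2 = -3)
Q*(-3 + (-4 + 6*(-1))) - 14 = -3*(-3 + (-4 + 6*(-1))) - 14 = -3*(-3 + (-4 - 6)) - 14 = -3*(-3 - 10) - 14 = -3*(-13) - 14 = 39 - 14 = 25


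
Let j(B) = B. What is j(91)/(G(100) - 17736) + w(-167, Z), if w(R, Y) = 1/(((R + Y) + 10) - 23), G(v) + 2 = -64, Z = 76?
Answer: -13633/925704 ≈ -0.014727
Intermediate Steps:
G(v) = -66 (G(v) = -2 - 64 = -66)
w(R, Y) = 1/(-13 + R + Y) (w(R, Y) = 1/((10 + R + Y) - 23) = 1/(-13 + R + Y))
j(91)/(G(100) - 17736) + w(-167, Z) = 91/(-66 - 17736) + 1/(-13 - 167 + 76) = 91/(-17802) + 1/(-104) = 91*(-1/17802) - 1/104 = -91/17802 - 1/104 = -13633/925704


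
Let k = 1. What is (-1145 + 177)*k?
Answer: -968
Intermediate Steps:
(-1145 + 177)*k = (-1145 + 177)*1 = -968*1 = -968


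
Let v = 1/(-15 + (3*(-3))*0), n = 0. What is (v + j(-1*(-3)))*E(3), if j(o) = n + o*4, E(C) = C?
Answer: 179/5 ≈ 35.800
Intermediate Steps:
v = -1/15 (v = 1/(-15 - 9*0) = 1/(-15 + 0) = 1/(-15) = -1/15 ≈ -0.066667)
j(o) = 4*o (j(o) = 0 + o*4 = 0 + 4*o = 4*o)
(v + j(-1*(-3)))*E(3) = (-1/15 + 4*(-1*(-3)))*3 = (-1/15 + 4*3)*3 = (-1/15 + 12)*3 = (179/15)*3 = 179/5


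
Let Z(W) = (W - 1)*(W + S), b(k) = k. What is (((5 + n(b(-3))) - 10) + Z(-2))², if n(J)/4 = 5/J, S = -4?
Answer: 361/9 ≈ 40.111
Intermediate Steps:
Z(W) = (-1 + W)*(-4 + W) (Z(W) = (W - 1)*(W - 4) = (-1 + W)*(-4 + W))
n(J) = 20/J (n(J) = 4*(5/J) = 20/J)
(((5 + n(b(-3))) - 10) + Z(-2))² = (((5 + 20/(-3)) - 10) + (4 + (-2)² - 5*(-2)))² = (((5 + 20*(-⅓)) - 10) + (4 + 4 + 10))² = (((5 - 20/3) - 10) + 18)² = ((-5/3 - 10) + 18)² = (-35/3 + 18)² = (19/3)² = 361/9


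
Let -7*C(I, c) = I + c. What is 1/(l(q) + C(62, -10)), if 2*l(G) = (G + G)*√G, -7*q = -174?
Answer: 637/1312274 + 609*√1218/2624548 ≈ 0.0085836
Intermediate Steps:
q = 174/7 (q = -⅐*(-174) = 174/7 ≈ 24.857)
C(I, c) = -I/7 - c/7 (C(I, c) = -(I + c)/7 = -I/7 - c/7)
l(G) = G^(3/2) (l(G) = ((G + G)*√G)/2 = ((2*G)*√G)/2 = (2*G^(3/2))/2 = G^(3/2))
1/(l(q) + C(62, -10)) = 1/((174/7)^(3/2) + (-⅐*62 - ⅐*(-10))) = 1/(174*√1218/49 + (-62/7 + 10/7)) = 1/(174*√1218/49 - 52/7) = 1/(-52/7 + 174*√1218/49)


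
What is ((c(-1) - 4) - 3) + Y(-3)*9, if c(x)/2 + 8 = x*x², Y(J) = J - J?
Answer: -25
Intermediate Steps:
Y(J) = 0
c(x) = -16 + 2*x³ (c(x) = -16 + 2*(x*x²) = -16 + 2*x³)
((c(-1) - 4) - 3) + Y(-3)*9 = (((-16 + 2*(-1)³) - 4) - 3) + 0*9 = (((-16 + 2*(-1)) - 4) - 3) + 0 = (((-16 - 2) - 4) - 3) + 0 = ((-18 - 4) - 3) + 0 = (-22 - 3) + 0 = -25 + 0 = -25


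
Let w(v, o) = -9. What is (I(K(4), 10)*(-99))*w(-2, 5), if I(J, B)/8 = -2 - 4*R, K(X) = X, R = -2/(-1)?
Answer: -71280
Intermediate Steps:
R = 2 (R = -2*(-1) = 2)
I(J, B) = -80 (I(J, B) = 8*(-2 - 4*2) = 8*(-2 - 8) = 8*(-10) = -80)
(I(K(4), 10)*(-99))*w(-2, 5) = -80*(-99)*(-9) = 7920*(-9) = -71280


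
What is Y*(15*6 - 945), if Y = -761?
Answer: 650655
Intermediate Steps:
Y*(15*6 - 945) = -761*(15*6 - 945) = -761*(90 - 945) = -761*(-855) = 650655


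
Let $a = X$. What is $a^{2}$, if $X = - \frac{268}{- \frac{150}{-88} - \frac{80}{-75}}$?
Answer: $\frac{31286534400}{3345241} \approx 9352.5$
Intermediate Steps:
$X = - \frac{176880}{1829}$ ($X = - \frac{268}{\left(-150\right) \left(- \frac{1}{88}\right) - - \frac{16}{15}} = - \frac{268}{\frac{75}{44} + \frac{16}{15}} = - \frac{268}{\frac{1829}{660}} = \left(-268\right) \frac{660}{1829} = - \frac{176880}{1829} \approx -96.709$)
$a = - \frac{176880}{1829} \approx -96.709$
$a^{2} = \left(- \frac{176880}{1829}\right)^{2} = \frac{31286534400}{3345241}$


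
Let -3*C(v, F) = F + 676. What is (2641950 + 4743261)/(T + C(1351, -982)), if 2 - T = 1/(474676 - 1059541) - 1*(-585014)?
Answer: -4319351431515/342093387149 ≈ -12.626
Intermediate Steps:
T = -342153043379/584865 (T = 2 - (1/(474676 - 1059541) - 1*(-585014)) = 2 - (1/(-584865) + 585014) = 2 - (-1/584865 + 585014) = 2 - 1*342154213109/584865 = 2 - 342154213109/584865 = -342153043379/584865 ≈ -5.8501e+5)
C(v, F) = -676/3 - F/3 (C(v, F) = -(F + 676)/3 = -(676 + F)/3 = -676/3 - F/3)
(2641950 + 4743261)/(T + C(1351, -982)) = (2641950 + 4743261)/(-342153043379/584865 + (-676/3 - ⅓*(-982))) = 7385211/(-342153043379/584865 + (-676/3 + 982/3)) = 7385211/(-342153043379/584865 + 102) = 7385211/(-342093387149/584865) = 7385211*(-584865/342093387149) = -4319351431515/342093387149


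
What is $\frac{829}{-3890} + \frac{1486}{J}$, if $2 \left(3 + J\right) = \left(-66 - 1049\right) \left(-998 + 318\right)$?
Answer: $- \frac{308490873}{1474687330} \approx -0.20919$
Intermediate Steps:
$J = 379097$ ($J = -3 + \frac{\left(-66 - 1049\right) \left(-998 + 318\right)}{2} = -3 + \frac{\left(-1115\right) \left(-680\right)}{2} = -3 + \frac{1}{2} \cdot 758200 = -3 + 379100 = 379097$)
$\frac{829}{-3890} + \frac{1486}{J} = \frac{829}{-3890} + \frac{1486}{379097} = 829 \left(- \frac{1}{3890}\right) + 1486 \cdot \frac{1}{379097} = - \frac{829}{3890} + \frac{1486}{379097} = - \frac{308490873}{1474687330}$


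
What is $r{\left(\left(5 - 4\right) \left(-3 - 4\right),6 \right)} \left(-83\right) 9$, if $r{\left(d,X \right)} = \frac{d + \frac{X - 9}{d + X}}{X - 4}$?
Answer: $1494$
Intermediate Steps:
$r{\left(d,X \right)} = \frac{d + \frac{-9 + X}{X + d}}{-4 + X}$
$r{\left(\left(5 - 4\right) \left(-3 - 4\right),6 \right)} \left(-83\right) 9 = \frac{-9 + 6 + \left(\left(5 - 4\right) \left(-3 - 4\right)\right)^{2} + 6 \left(5 - 4\right) \left(-3 - 4\right)}{6^{2} - 24 - 4 \left(5 - 4\right) \left(-3 - 4\right) + 6 \left(5 - 4\right) \left(-3 - 4\right)} \left(-83\right) 9 = \frac{-9 + 6 + \left(1 \left(-7\right)\right)^{2} + 6 \cdot 1 \left(-7\right)}{36 - 24 - 4 \cdot 1 \left(-7\right) + 6 \cdot 1 \left(-7\right)} \left(-83\right) 9 = \frac{-9 + 6 + \left(-7\right)^{2} + 6 \left(-7\right)}{36 - 24 - -28 + 6 \left(-7\right)} \left(-83\right) 9 = \frac{-9 + 6 + 49 - 42}{36 - 24 + 28 - 42} \left(-83\right) 9 = \frac{1}{-2} \cdot 4 \left(-83\right) 9 = \left(- \frac{1}{2}\right) 4 \left(-83\right) 9 = \left(-2\right) \left(-83\right) 9 = 166 \cdot 9 = 1494$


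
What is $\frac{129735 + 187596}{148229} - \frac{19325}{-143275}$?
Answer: $\frac{1933204978}{849500399} \approx 2.2757$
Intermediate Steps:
$\frac{129735 + 187596}{148229} - \frac{19325}{-143275} = 317331 \cdot \frac{1}{148229} - - \frac{773}{5731} = \frac{317331}{148229} + \frac{773}{5731} = \frac{1933204978}{849500399}$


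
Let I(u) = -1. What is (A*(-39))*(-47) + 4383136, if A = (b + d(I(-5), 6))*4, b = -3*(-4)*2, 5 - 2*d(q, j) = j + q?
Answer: 4559104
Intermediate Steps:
d(q, j) = 5/2 - j/2 - q/2 (d(q, j) = 5/2 - (j + q)/2 = 5/2 + (-j/2 - q/2) = 5/2 - j/2 - q/2)
b = 24 (b = 12*2 = 24)
A = 96 (A = (24 + (5/2 - ½*6 - ½*(-1)))*4 = (24 + (5/2 - 3 + ½))*4 = (24 + 0)*4 = 24*4 = 96)
(A*(-39))*(-47) + 4383136 = (96*(-39))*(-47) + 4383136 = -3744*(-47) + 4383136 = 175968 + 4383136 = 4559104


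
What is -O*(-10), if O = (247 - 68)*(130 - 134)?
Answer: -7160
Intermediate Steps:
O = -716 (O = 179*(-4) = -716)
-O*(-10) = -(-716)*(-10) = -1*7160 = -7160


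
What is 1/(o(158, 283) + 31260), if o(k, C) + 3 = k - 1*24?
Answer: 1/31391 ≈ 3.1856e-5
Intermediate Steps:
o(k, C) = -27 + k (o(k, C) = -3 + (k - 1*24) = -3 + (k - 24) = -3 + (-24 + k) = -27 + k)
1/(o(158, 283) + 31260) = 1/((-27 + 158) + 31260) = 1/(131 + 31260) = 1/31391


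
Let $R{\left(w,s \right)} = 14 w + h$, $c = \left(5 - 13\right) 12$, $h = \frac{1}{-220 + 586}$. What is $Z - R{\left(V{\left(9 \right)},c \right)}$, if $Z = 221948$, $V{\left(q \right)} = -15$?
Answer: $\frac{81309827}{366} \approx 2.2216 \cdot 10^{5}$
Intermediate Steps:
$h = \frac{1}{366} \approx 0.0027322$
$c = -96$ ($c = \left(-8\right) 12 = -96$)
$R{\left(w,s \right)} = \frac{1}{366} + 14 w$ ($R{\left(w,s \right)} = 14 w + \frac{1}{366} = \frac{1}{366} + 14 w$)
$Z - R{\left(V{\left(9 \right)},c \right)} = 221948 - \left(\frac{1}{366} + 14 \left(-15\right)\right) = 221948 - \left(\frac{1}{366} - 210\right) = 221948 - - \frac{76859}{366} = 221948 + \frac{76859}{366} = \frac{81309827}{366}$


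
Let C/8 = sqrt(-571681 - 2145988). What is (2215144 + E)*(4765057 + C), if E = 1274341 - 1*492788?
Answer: 14279432016729 + 23973576*I*sqrt(2717669) ≈ 1.4279e+13 + 3.9521e+10*I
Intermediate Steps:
E = 781553 (E = 1274341 - 492788 = 781553)
C = 8*I*sqrt(2717669) (C = 8*sqrt(-571681 - 2145988) = 8*sqrt(-2717669) = 8*(I*sqrt(2717669)) = 8*I*sqrt(2717669) ≈ 13188.0*I)
(2215144 + E)*(4765057 + C) = (2215144 + 781553)*(4765057 + 8*I*sqrt(2717669)) = 2996697*(4765057 + 8*I*sqrt(2717669)) = 14279432016729 + 23973576*I*sqrt(2717669)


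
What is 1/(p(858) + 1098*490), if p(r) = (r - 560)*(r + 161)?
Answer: 1/841682 ≈ 1.1881e-6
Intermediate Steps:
p(r) = (-560 + r)*(161 + r)
1/(p(858) + 1098*490) = 1/((-90160 + 858² - 399*858) + 1098*490) = 1/((-90160 + 736164 - 342342) + 538020) = 1/(303662 + 538020) = 1/841682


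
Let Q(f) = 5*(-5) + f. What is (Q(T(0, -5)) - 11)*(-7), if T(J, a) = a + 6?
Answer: 245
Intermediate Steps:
T(J, a) = 6 + a
Q(f) = -25 + f
(Q(T(0, -5)) - 11)*(-7) = ((-25 + (6 - 5)) - 11)*(-7) = ((-25 + 1) - 11)*(-7) = (-24 - 11)*(-7) = -35*(-7) = 245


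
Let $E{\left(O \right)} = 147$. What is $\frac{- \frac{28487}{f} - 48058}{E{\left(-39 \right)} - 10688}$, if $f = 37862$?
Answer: $\frac{1819600483}{399103342} \approx 4.5592$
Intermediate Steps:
$\frac{- \frac{28487}{f} - 48058}{E{\left(-39 \right)} - 10688} = \frac{- \frac{28487}{37862} - 48058}{147 - 10688} = \frac{\left(-28487\right) \frac{1}{37862} - 48058}{-10541} = \left(- \frac{28487}{37862} - 48058\right) \left(- \frac{1}{10541}\right) = \left(- \frac{1819600483}{37862}\right) \left(- \frac{1}{10541}\right) = \frac{1819600483}{399103342}$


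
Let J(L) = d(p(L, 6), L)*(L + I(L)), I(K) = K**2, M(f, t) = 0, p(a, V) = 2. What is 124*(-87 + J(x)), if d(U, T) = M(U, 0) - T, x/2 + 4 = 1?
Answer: 11532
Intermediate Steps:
x = -6 (x = -8 + 2*1 = -8 + 2 = -6)
d(U, T) = -T (d(U, T) = 0 - T = -T)
J(L) = -L*(L + L**2) (J(L) = (-L)*(L + L**2) = -L*(L + L**2))
124*(-87 + J(x)) = 124*(-87 - 1*(-6)**2*(1 - 6)) = 124*(-87 - 1*36*(-5)) = 124*(-87 + 180) = 124*93 = 11532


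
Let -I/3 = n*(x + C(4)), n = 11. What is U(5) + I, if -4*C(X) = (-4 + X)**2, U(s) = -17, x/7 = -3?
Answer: 676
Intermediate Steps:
x = -21 (x = 7*(-3) = -21)
C(X) = -(-4 + X)**2/4
I = 693 (I = -33*(-21 - (-4 + 4)**2/4) = -33*(-21 - 1/4*0**2) = -33*(-21 - 1/4*0) = -33*(-21 + 0) = -33*(-21) = -3*(-231) = 693)
U(5) + I = -17 + 693 = 676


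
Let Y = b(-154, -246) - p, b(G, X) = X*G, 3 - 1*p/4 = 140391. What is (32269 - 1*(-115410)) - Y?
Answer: -451757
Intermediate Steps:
p = -561552 (p = 12 - 4*140391 = 12 - 561564 = -561552)
b(G, X) = G*X
Y = 599436 (Y = -154*(-246) - 1*(-561552) = 37884 + 561552 = 599436)
(32269 - 1*(-115410)) - Y = (32269 - 1*(-115410)) - 1*599436 = (32269 + 115410) - 599436 = 147679 - 599436 = -451757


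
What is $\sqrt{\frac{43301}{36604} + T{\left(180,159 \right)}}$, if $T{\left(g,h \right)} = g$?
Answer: $\frac{\sqrt{60689624171}}{18302} \approx 13.46$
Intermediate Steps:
$\sqrt{\frac{43301}{36604} + T{\left(180,159 \right)}} = \sqrt{\frac{43301}{36604} + 180} = \sqrt{\frac{6632021}{36604}} = \frac{\sqrt{60689624171}}{18302}$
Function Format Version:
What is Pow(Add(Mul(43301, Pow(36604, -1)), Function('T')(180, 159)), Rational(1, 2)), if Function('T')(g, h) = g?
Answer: Mul(Rational(1, 18302), Pow(60689624171, Rational(1, 2))) ≈ 13.460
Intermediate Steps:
Pow(Add(Mul(43301, Pow(36604, -1)), Function('T')(180, 159)), Rational(1, 2)) = Pow(Add(Mul(43301, Pow(36604, -1)), 180), Rational(1, 2)) = Pow(Add(Mul(43301, Rational(1, 36604)), 180), Rational(1, 2)) = Pow(Add(Rational(43301, 36604), 180), Rational(1, 2)) = Pow(Rational(6632021, 36604), Rational(1, 2)) = Mul(Rational(1, 18302), Pow(60689624171, Rational(1, 2)))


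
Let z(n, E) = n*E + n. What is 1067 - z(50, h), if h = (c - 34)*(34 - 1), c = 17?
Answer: 29067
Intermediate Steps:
h = -561 (h = (17 - 34)*(34 - 1) = -17*33 = -561)
z(n, E) = n + E*n (z(n, E) = E*n + n = n + E*n)
1067 - z(50, h) = 1067 - 50*(1 - 561) = 1067 - 50*(-560) = 1067 - 1*(-28000) = 1067 + 28000 = 29067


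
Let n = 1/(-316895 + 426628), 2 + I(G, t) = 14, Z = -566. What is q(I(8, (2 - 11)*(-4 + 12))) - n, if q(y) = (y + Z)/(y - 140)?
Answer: 30395977/7022912 ≈ 4.3281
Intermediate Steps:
I(G, t) = 12 (I(G, t) = -2 + 14 = 12)
q(y) = (-566 + y)/(-140 + y) (q(y) = (y - 566)/(y - 140) = (-566 + y)/(-140 + y))
n = 1/109733 ≈ 9.1130e-6
q(I(8, (2 - 11)*(-4 + 12))) - n = (-566 + 12)/(-140 + 12) - 1*1/109733 = -554/(-128) - 1/109733 = -1/128*(-554) - 1/109733 = 277/64 - 1/109733 = 30395977/7022912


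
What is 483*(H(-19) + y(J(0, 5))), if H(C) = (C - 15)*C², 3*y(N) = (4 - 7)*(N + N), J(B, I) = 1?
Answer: -5929308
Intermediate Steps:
y(N) = -2*N (y(N) = ((4 - 7)*(N + N))/3 = (-6*N)/3 = -2*N)
H(C) = C²*(-15 + C) (H(C) = (-15 + C)*C² = C²*(-15 + C))
483*(H(-19) + y(J(0, 5))) = 483*((-19)²*(-15 - 19) - 2*1) = 483*(361*(-34) - 2) = 483*(-12274 - 2) = 483*(-12276) = -5929308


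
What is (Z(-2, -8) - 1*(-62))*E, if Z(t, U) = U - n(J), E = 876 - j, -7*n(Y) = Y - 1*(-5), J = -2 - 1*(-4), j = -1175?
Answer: 112805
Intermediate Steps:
J = 2 (J = -2 + 4 = 2)
n(Y) = -5/7 - Y/7 (n(Y) = -(Y - 1*(-5))/7 = -(Y + 5)/7 = -(5 + Y)/7 = -5/7 - Y/7)
E = 2051 (E = 876 - 1*(-1175) = 876 + 1175 = 2051)
Z(t, U) = 1 + U (Z(t, U) = U - (-5/7 - 1/7*2) = U - (-5/7 - 2/7) = U - 1*(-1) = U + 1 = 1 + U)
(Z(-2, -8) - 1*(-62))*E = ((1 - 8) - 1*(-62))*2051 = (-7 + 62)*2051 = 55*2051 = 112805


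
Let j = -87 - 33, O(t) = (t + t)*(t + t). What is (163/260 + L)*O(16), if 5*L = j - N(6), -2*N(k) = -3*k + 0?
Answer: -335104/13 ≈ -25777.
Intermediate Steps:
N(k) = 3*k/2 (N(k) = -(-3*k + 0)/2 = -(-3)*k/2 = 3*k/2)
O(t) = 4*t**2 (O(t) = (2*t)*(2*t) = 4*t**2)
j = -120
L = -129/5 (L = (-120 - 3*6/2)/5 = (-120 - 1*9)/5 = (-120 - 9)/5 = (1/5)*(-129) = -129/5 ≈ -25.800)
(163/260 + L)*O(16) = (163/260 - 129/5)*(4*16**2) = (163*(1/260) - 129/5)*(4*256) = (163/260 - 129/5)*1024 = -1309/52*1024 = -335104/13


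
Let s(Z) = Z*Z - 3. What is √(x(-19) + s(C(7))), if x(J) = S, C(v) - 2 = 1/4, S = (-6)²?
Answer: √609/4 ≈ 6.1695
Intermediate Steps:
S = 36
C(v) = 9/4 (C(v) = 2 + 1/4 = 2 + ¼ = 9/4)
x(J) = 36
s(Z) = -3 + Z² (s(Z) = Z² - 3 = -3 + Z²)
√(x(-19) + s(C(7))) = √(36 + (-3 + (9/4)²)) = √(36 + (-3 + 81/16)) = √(36 + 33/16) = √(609/16) = √609/4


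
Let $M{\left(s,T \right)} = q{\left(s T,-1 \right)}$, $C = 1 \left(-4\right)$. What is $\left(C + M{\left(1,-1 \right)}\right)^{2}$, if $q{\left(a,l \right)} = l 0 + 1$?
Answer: $9$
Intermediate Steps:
$C = -4$
$q{\left(a,l \right)} = 1$ ($q{\left(a,l \right)} = 0 + 1 = 1$)
$M{\left(s,T \right)} = 1$
$\left(C + M{\left(1,-1 \right)}\right)^{2} = \left(-4 + 1\right)^{2} = \left(-3\right)^{2} = 9$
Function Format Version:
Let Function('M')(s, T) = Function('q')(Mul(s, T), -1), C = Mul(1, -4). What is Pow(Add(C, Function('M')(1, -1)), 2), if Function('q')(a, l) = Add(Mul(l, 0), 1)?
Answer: 9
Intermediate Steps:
C = -4
Function('q')(a, l) = 1 (Function('q')(a, l) = Add(0, 1) = 1)
Function('M')(s, T) = 1
Pow(Add(C, Function('M')(1, -1)), 2) = Pow(Add(-4, 1), 2) = Pow(-3, 2) = 9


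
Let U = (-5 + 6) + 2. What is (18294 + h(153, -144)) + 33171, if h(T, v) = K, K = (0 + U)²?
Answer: 51474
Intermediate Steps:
U = 3 (U = 1 + 2 = 3)
K = 9 (K = (0 + 3)² = 3² = 9)
h(T, v) = 9
(18294 + h(153, -144)) + 33171 = (18294 + 9) + 33171 = 18303 + 33171 = 51474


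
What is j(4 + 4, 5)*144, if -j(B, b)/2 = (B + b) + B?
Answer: -6048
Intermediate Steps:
j(B, b) = -4*B - 2*b (j(B, b) = -2*((B + b) + B) = -2*(b + 2*B) = -4*B - 2*b)
j(4 + 4, 5)*144 = (-4*(4 + 4) - 2*5)*144 = (-4*8 - 10)*144 = (-32 - 10)*144 = -42*144 = -6048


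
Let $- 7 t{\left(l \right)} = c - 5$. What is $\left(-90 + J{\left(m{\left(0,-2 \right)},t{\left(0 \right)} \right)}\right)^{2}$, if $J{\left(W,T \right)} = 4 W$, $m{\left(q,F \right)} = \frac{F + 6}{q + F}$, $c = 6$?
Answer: $9604$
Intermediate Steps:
$m{\left(q,F \right)} = \frac{6 + F}{F + q}$
$t{\left(l \right)} = - \frac{1}{7}$ ($t{\left(l \right)} = - \frac{6 - 5}{7} = \left(- \frac{1}{7}\right) 1 = - \frac{1}{7}$)
$\left(-90 + J{\left(m{\left(0,-2 \right)},t{\left(0 \right)} \right)}\right)^{2} = \left(-90 + 4 \frac{6 - 2}{-2 + 0}\right)^{2} = \left(-90 + 4 \frac{1}{-2} \cdot 4\right)^{2} = \left(-90 + 4 \left(\left(- \frac{1}{2}\right) 4\right)\right)^{2} = \left(-90 + 4 \left(-2\right)\right)^{2} = \left(-90 - 8\right)^{2} = \left(-98\right)^{2} = 9604$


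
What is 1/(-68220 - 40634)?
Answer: -1/108854 ≈ -9.1866e-6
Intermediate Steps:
1/(-68220 - 40634) = 1/(-108854) = -1/108854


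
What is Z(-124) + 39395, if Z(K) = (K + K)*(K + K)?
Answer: 100899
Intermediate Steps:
Z(K) = 4*K² (Z(K) = (2*K)*(2*K) = 4*K²)
Z(-124) + 39395 = 4*(-124)² + 39395 = 4*15376 + 39395 = 61504 + 39395 = 100899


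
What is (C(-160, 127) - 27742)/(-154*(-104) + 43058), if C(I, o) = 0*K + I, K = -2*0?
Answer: -13951/29537 ≈ -0.47232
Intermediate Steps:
K = 0
C(I, o) = I (C(I, o) = 0*0 + I = 0 + I = I)
(C(-160, 127) - 27742)/(-154*(-104) + 43058) = (-160 - 27742)/(-154*(-104) + 43058) = -27902/(16016 + 43058) = -27902/59074 = -27902*1/59074 = -13951/29537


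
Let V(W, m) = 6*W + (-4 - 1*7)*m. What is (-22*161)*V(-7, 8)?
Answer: 460460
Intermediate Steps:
V(W, m) = -11*m + 6*W (V(W, m) = 6*W + (-4 - 7)*m = 6*W - 11*m = -11*m + 6*W)
(-22*161)*V(-7, 8) = (-22*161)*(-11*8 + 6*(-7)) = -3542*(-88 - 42) = -3542*(-130) = 460460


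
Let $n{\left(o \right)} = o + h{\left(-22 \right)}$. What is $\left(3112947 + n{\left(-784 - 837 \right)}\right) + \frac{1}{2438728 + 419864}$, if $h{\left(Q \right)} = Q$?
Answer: $\frac{8893948723969}{2858592} \approx 3.1113 \cdot 10^{6}$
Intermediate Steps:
$n{\left(o \right)} = -22 + o$ ($n{\left(o \right)} = o - 22 = -22 + o$)
$\left(3112947 + n{\left(-784 - 837 \right)}\right) + \frac{1}{2438728 + 419864} = \left(3112947 - 1643\right) + \frac{1}{2438728 + 419864} = \left(3112947 - 1643\right) + \frac{1}{2858592} = 3111304 + \frac{1}{2858592} = \frac{8893948723969}{2858592}$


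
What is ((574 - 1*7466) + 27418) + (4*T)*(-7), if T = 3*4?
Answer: 20190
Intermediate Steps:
T = 12
((574 - 1*7466) + 27418) + (4*T)*(-7) = ((574 - 1*7466) + 27418) + (4*12)*(-7) = ((574 - 7466) + 27418) + 48*(-7) = (-6892 + 27418) - 336 = 20526 - 336 = 20190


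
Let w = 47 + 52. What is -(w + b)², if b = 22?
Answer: -14641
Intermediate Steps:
w = 99
-(w + b)² = -(99 + 22)² = -1*121² = -1*14641 = -14641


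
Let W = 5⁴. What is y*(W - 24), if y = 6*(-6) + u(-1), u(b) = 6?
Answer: -18030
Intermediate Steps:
W = 625
y = -30 (y = 6*(-6) + 6 = -36 + 6 = -30)
y*(W - 24) = -30*(625 - 24) = -30*601 = -18030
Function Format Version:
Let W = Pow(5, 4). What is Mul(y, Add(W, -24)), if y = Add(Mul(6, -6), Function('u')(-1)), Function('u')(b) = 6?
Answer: -18030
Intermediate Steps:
W = 625
y = -30 (y = Add(Mul(6, -6), 6) = Add(-36, 6) = -30)
Mul(y, Add(W, -24)) = Mul(-30, Add(625, -24)) = Mul(-30, 601) = -18030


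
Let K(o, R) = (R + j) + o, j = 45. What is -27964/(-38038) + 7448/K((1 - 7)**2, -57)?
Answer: 17748635/57057 ≈ 311.07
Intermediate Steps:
K(o, R) = 45 + R + o (K(o, R) = (R + 45) + o = (45 + R) + o = 45 + R + o)
-27964/(-38038) + 7448/K((1 - 7)**2, -57) = -27964/(-38038) + 7448/(45 - 57 + (1 - 7)**2) = -27964*(-1/38038) + 7448/(45 - 57 + (-6)**2) = 13982/19019 + 7448/(45 - 57 + 36) = 13982/19019 + 7448/24 = 13982/19019 + 7448*(1/24) = 13982/19019 + 931/3 = 17748635/57057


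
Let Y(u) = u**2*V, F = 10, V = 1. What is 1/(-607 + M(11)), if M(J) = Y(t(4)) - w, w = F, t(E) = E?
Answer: -1/601 ≈ -0.0016639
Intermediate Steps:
w = 10
Y(u) = u**2 (Y(u) = u**2*1 = u**2)
M(J) = 6 (M(J) = 4**2 - 1*10 = 16 - 10 = 6)
1/(-607 + M(11)) = 1/(-607 + 6) = 1/(-601) = -1/601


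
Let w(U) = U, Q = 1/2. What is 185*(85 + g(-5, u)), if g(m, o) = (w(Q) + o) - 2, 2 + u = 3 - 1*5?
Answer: 29415/2 ≈ 14708.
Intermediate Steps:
Q = ½ ≈ 0.50000
u = -4 (u = -2 + (3 - 1*5) = -2 + (3 - 5) = -2 - 2 = -4)
g(m, o) = -3/2 + o (g(m, o) = (½ + o) - 2 = -3/2 + o)
185*(85 + g(-5, u)) = 185*(85 + (-3/2 - 4)) = 185*(85 - 11/2) = 185*(159/2) = 29415/2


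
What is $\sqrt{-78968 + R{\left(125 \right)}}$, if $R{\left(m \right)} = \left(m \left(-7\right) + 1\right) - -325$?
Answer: $i \sqrt{79517} \approx 281.99 i$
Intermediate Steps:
$R{\left(m \right)} = 326 - 7 m$ ($R{\left(m \right)} = \left(- 7 m + 1\right) + 325 = \left(1 - 7 m\right) + 325 = 326 - 7 m$)
$\sqrt{-78968 + R{\left(125 \right)}} = \sqrt{-78968 + \left(326 - 875\right)} = \sqrt{-78968 - 549} = \sqrt{-79517} = i \sqrt{79517}$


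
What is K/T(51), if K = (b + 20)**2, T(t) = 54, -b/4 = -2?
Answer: 392/27 ≈ 14.519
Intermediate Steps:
b = 8 (b = -4*(-2) = 8)
K = 784 (K = (8 + 20)**2 = 28**2 = 784)
K/T(51) = 784/54 = 784*(1/54) = 392/27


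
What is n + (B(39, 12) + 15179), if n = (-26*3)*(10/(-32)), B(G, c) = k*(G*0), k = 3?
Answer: 121627/8 ≈ 15203.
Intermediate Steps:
B(G, c) = 0 (B(G, c) = 3*(G*0) = 3*0 = 0)
n = 195/8 (n = -780*(-1)/32 = -78*(-5/16) = 195/8 ≈ 24.375)
n + (B(39, 12) + 15179) = 195/8 + (0 + 15179) = 195/8 + 15179 = 121627/8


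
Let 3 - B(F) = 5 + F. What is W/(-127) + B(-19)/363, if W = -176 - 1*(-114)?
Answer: 24665/46101 ≈ 0.53502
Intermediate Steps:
B(F) = -2 - F (B(F) = 3 - (5 + F) = 3 + (-5 - F) = -2 - F)
W = -62 (W = -176 + 114 = -62)
W/(-127) + B(-19)/363 = -62/(-127) + (-2 - 1*(-19))/363 = -62*(-1/127) + (-2 + 19)*(1/363) = 62/127 + 17*(1/363) = 62/127 + 17/363 = 24665/46101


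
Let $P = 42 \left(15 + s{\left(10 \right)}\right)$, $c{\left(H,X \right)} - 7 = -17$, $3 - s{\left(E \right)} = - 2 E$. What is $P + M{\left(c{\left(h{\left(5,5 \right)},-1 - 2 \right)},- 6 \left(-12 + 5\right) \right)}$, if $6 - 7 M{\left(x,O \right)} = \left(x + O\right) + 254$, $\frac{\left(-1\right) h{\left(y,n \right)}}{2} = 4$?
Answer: $1556$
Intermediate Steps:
$h{\left(y,n \right)} = -8$ ($h{\left(y,n \right)} = \left(-2\right) 4 = -8$)
$s{\left(E \right)} = 3 + 2 E$ ($s{\left(E \right)} = 3 - - 2 E = 3 + 2 E$)
$c{\left(H,X \right)} = -10$ ($c{\left(H,X \right)} = 7 - 17 = -10$)
$P = 1596$ ($P = 42 \left(15 + \left(3 + 2 \cdot 10\right)\right) = 42 \left(15 + \left(3 + 20\right)\right) = 42 \left(15 + 23\right) = 42 \cdot 38 = 1596$)
$M{\left(x,O \right)} = - \frac{248}{7} - \frac{O}{7} - \frac{x}{7}$ ($M{\left(x,O \right)} = \frac{6}{7} - \frac{\left(x + O\right) + 254}{7} = \frac{6}{7} - \frac{\left(O + x\right) + 254}{7} = \frac{6}{7} - \frac{254 + O + x}{7} = \frac{6}{7} - \left(\frac{254}{7} + \frac{O}{7} + \frac{x}{7}\right) = - \frac{248}{7} - \frac{O}{7} - \frac{x}{7}$)
$P + M{\left(c{\left(h{\left(5,5 \right)},-1 - 2 \right)},- 6 \left(-12 + 5\right) \right)} = 1596 - \left(34 + \frac{1}{7} \left(-6\right) \left(-12 + 5\right)\right) = 1596 - \left(34 + \frac{1}{7} \left(-6\right) \left(-7\right)\right) = 1596 - 40 = 1556$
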